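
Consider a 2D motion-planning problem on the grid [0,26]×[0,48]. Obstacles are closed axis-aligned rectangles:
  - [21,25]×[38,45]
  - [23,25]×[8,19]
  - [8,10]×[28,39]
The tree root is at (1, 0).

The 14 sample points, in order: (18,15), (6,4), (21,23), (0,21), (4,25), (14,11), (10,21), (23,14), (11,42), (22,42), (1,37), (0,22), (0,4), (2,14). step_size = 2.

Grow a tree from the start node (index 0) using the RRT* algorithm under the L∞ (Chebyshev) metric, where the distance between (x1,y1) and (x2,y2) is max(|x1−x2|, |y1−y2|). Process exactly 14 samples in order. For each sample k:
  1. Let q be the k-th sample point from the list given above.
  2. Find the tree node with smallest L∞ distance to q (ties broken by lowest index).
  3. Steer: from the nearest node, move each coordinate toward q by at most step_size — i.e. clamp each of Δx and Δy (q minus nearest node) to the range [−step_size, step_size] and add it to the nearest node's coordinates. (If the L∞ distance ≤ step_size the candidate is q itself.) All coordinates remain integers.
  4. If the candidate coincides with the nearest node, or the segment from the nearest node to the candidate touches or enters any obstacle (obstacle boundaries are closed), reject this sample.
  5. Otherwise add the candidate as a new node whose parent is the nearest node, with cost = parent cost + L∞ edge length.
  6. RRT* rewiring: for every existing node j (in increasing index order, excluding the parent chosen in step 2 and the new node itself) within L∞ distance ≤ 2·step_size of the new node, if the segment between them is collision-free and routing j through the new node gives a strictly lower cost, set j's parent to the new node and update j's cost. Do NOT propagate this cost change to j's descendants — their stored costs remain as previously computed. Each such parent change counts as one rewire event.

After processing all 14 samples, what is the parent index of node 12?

1. q=(18,15) nearest=0 d=17 new=(3,2) → add node 1 parent=0 cost=2
2. q=(6,4) nearest=1 d=3 new=(5,4) → add node 2 parent=1 cost=4
3. q=(21,23) nearest=2 d=19 new=(7,6) → add node 3 parent=2 cost=6
4. q=(0,21) nearest=3 d=15 new=(5,8) → add node 4 parent=3 cost=8
5. q=(4,25) nearest=4 d=17 new=(4,10) → add node 5 parent=4 cost=10
6. q=(14,11) nearest=3 d=7 new=(9,8) → add node 6 parent=3 cost=8
7. q=(10,21) nearest=5 d=11 new=(6,12) → add node 7 parent=5 cost=12
8. q=(23,14) nearest=6 d=14 new=(11,10) → add node 8 parent=6 cost=10
9. q=(11,42) nearest=7 d=30 new=(8,14) → add node 9 parent=7 cost=14
10. q=(22,42) nearest=9 d=28 new=(10,16) → add node 10 parent=9 cost=16
11. q=(1,37) nearest=10 d=21 new=(8,18) → add node 11 parent=10 cost=18
12. q=(0,22) nearest=9 d=8 new=(6,16) → add node 12 parent=9 cost=16
13. q=(0,4) nearest=1 d=3 new=(1,4) → add node 13 parent=1 cost=4
14. q=(2,14) nearest=5 d=4 new=(2,12) → add node 14 parent=5 cost=12

Parent of node 12: 9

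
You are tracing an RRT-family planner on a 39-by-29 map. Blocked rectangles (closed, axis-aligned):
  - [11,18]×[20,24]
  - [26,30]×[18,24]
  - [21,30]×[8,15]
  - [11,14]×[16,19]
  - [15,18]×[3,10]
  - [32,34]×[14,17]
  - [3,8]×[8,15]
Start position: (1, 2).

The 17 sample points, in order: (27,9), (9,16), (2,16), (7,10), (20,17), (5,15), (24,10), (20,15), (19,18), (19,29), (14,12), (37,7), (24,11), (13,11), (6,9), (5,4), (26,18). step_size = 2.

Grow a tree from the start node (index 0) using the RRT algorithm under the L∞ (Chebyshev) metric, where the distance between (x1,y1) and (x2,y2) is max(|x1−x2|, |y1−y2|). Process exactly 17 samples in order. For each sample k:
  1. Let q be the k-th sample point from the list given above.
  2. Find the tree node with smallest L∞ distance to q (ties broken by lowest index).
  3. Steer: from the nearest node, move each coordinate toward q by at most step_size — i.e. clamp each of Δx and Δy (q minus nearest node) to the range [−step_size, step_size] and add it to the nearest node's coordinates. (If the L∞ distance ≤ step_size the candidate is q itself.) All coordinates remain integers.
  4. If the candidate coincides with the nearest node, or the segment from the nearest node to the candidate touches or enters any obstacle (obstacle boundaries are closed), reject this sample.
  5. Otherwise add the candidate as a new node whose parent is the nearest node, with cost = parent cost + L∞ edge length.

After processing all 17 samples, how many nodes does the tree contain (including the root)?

1. q=(27,9) nearest=0 d=26 new=(3,4) → add node 1 parent=0 cost=2
2. q=(9,16) nearest=1 d=12 new=(5,6) → add node 2 parent=1 cost=4
3. q=(2,16) nearest=2 d=10 new=(3,8) → blocked by [3,8]×[8,15], reject
4. q=(7,10) nearest=2 d=4 new=(7,8) → blocked by [3,8]×[8,15], reject
5. q=(20,17) nearest=2 d=15 new=(7,8) → blocked by [3,8]×[8,15], reject
6. q=(5,15) nearest=2 d=9 new=(5,8) → blocked by [3,8]×[8,15], reject
7. q=(24,10) nearest=2 d=19 new=(7,8) → blocked by [3,8]×[8,15], reject
8. q=(20,15) nearest=2 d=15 new=(7,8) → blocked by [3,8]×[8,15], reject
9. q=(19,18) nearest=2 d=14 new=(7,8) → blocked by [3,8]×[8,15], reject
10. q=(19,29) nearest=2 d=23 new=(7,8) → blocked by [3,8]×[8,15], reject
11. q=(14,12) nearest=2 d=9 new=(7,8) → blocked by [3,8]×[8,15], reject
12. q=(37,7) nearest=2 d=32 new=(7,7) → add node 3 parent=2 cost=6
13. q=(24,11) nearest=3 d=17 new=(9,9) → blocked by [3,8]×[8,15], reject
14. q=(13,11) nearest=3 d=6 new=(9,9) → blocked by [3,8]×[8,15], reject
15. q=(6,9) nearest=3 d=2 new=(6,9) → blocked by [3,8]×[8,15], reject
16. q=(5,4) nearest=1 d=2 new=(5,4) → add node 4 parent=1 cost=4
17. q=(26,18) nearest=3 d=19 new=(9,9) → blocked by [3,8]×[8,15], reject

Node count: 5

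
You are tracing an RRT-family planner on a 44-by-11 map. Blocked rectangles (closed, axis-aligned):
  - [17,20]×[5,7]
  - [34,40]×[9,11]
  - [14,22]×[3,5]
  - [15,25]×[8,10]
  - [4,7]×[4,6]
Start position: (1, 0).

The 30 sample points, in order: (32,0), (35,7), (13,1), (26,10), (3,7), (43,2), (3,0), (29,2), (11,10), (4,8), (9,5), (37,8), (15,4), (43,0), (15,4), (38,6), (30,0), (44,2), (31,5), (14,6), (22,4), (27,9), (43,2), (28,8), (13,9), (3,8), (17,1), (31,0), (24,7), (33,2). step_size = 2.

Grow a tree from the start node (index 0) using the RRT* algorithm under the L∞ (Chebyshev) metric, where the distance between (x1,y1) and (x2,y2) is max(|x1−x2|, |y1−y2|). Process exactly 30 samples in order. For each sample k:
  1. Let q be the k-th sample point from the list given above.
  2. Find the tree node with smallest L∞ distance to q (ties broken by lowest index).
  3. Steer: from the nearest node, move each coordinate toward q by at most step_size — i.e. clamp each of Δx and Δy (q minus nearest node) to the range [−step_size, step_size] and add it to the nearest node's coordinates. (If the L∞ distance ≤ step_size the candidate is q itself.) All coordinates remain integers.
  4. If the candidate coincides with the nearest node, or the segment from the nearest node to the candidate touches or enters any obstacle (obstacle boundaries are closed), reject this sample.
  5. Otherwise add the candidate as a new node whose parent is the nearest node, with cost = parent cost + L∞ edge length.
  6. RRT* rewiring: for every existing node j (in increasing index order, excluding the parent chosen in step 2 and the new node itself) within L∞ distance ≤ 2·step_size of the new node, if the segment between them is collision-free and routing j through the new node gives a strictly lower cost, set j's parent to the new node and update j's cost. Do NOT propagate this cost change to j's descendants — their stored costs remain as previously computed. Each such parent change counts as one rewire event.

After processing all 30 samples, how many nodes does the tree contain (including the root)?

Node count: 23

1. q=(32,0) nearest=0 d=31 new=(3,0) → add node 1 parent=0 cost=2
2. q=(35,7) nearest=1 d=32 new=(5,2) → add node 2 parent=1 cost=4
3. q=(13,1) nearest=2 d=8 new=(7,1) → add node 3 parent=2 cost=6
4. q=(26,10) nearest=3 d=19 new=(9,3) → add node 4 parent=3 cost=8
5. q=(3,7) nearest=2 d=5 new=(3,4) → add node 5 parent=2 cost=6
6. q=(43,2) nearest=4 d=34 new=(11,2) → add node 6 parent=4 cost=10
7. q=(3,0) nearest=1 d=0 → coincident, reject
8. q=(29,2) nearest=6 d=18 new=(13,2) → add node 7 parent=6 cost=12
9. q=(11,10) nearest=4 d=7 new=(11,5) → add node 8 parent=4 cost=10
10. q=(4,8) nearest=5 d=4 new=(4,6) → blocked by [4,7]×[4,6], reject
11. q=(9,5) nearest=4 d=2 new=(9,5) → add node 9 parent=4 cost=10
12. q=(37,8) nearest=7 d=24 new=(15,4) → blocked by [14,22]×[3,5], reject
13. q=(15,4) nearest=7 d=2 new=(15,4) → blocked by [14,22]×[3,5], reject
14. q=(43,0) nearest=7 d=30 new=(15,0) → add node 10 parent=7 cost=14
15. q=(15,4) nearest=7 d=2 new=(15,4) → blocked by [14,22]×[3,5], reject
16. q=(38,6) nearest=10 d=23 new=(17,2) → add node 11 parent=10 cost=16
17. q=(30,0) nearest=11 d=13 new=(19,0) → add node 12 parent=11 cost=18
18. q=(44,2) nearest=12 d=25 new=(21,2) → add node 13 parent=12 cost=20
19. q=(31,5) nearest=13 d=10 new=(23,4) → blocked by [14,22]×[3,5], reject
20. q=(14,6) nearest=8 d=3 new=(13,6) → add node 14 parent=8 cost=12
21. q=(22,4) nearest=13 d=2 new=(22,4) → blocked by [14,22]×[3,5], reject
22. q=(27,9) nearest=13 d=7 new=(23,4) → blocked by [14,22]×[3,5], reject
23. q=(43,2) nearest=13 d=22 new=(23,2) → add node 15 parent=13 cost=22
24. q=(28,8) nearest=15 d=6 new=(25,4) → add node 16 parent=15 cost=24
25. q=(13,9) nearest=14 d=3 new=(13,8) → add node 17 parent=14 cost=14
26. q=(3,8) nearest=5 d=4 new=(3,6) → add node 18 parent=5 cost=8
27. q=(17,1) nearest=11 d=1 new=(17,1) → add node 19 parent=11 cost=17
28. q=(31,0) nearest=16 d=6 new=(27,2) → add node 20 parent=16 cost=26
29. q=(24,7) nearest=16 d=3 new=(24,6) → add node 21 parent=16 cost=26
30. q=(33,2) nearest=20 d=6 new=(29,2) → add node 22 parent=20 cost=28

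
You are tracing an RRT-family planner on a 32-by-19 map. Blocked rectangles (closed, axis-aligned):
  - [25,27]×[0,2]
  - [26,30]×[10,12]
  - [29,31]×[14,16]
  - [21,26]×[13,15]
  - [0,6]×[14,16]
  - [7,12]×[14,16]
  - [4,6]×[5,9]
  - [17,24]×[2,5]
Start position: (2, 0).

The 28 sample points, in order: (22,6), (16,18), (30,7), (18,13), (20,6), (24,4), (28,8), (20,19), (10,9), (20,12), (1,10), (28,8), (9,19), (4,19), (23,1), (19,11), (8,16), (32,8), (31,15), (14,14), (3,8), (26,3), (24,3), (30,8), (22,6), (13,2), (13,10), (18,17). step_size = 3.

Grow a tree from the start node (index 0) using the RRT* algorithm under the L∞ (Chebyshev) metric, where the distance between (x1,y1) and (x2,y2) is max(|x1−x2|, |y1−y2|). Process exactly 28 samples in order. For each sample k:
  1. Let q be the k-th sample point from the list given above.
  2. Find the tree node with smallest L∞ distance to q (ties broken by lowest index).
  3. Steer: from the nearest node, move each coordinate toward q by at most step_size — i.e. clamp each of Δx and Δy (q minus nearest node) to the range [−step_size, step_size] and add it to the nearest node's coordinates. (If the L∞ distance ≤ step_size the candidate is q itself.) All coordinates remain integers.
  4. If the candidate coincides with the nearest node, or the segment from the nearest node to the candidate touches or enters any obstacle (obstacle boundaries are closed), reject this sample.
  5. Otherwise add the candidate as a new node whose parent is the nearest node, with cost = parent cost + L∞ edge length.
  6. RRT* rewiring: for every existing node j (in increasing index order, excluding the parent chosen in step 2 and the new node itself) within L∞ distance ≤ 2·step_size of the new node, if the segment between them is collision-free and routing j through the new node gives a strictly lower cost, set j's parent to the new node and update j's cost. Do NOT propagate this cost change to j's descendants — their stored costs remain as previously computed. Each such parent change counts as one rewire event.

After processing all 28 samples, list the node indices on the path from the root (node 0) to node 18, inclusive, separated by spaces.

Path: 0 1 2 3 4 5 6 11 18

1. q=(22,6) nearest=0 d=20 new=(5,3) → add node 1 parent=0 cost=3
2. q=(16,18) nearest=1 d=15 new=(8,6) → add node 2 parent=1 cost=6
3. q=(30,7) nearest=2 d=22 new=(11,7) → add node 3 parent=2 cost=9
4. q=(18,13) nearest=3 d=7 new=(14,10) → add node 4 parent=3 cost=12
5. q=(20,6) nearest=4 d=6 new=(17,7) → add node 5 parent=4 cost=15
6. q=(24,4) nearest=5 d=7 new=(20,4) → blocked by [17,24]×[2,5], reject
7. q=(28,8) nearest=5 d=11 new=(20,8) → add node 6 parent=5 cost=18
8. q=(20,19) nearest=4 d=9 new=(17,13) → add node 7 parent=4 cost=15
9. q=(10,9) nearest=3 d=2 new=(10,9) → add node 8 parent=3 cost=11
10. q=(20,12) nearest=7 d=3 new=(20,12) → add node 9 parent=7 cost=18
11. q=(1,10) nearest=1 d=7 new=(2,6) → add node 10 parent=1 cost=6
12. q=(28,8) nearest=6 d=8 new=(23,8) → add node 11 parent=6 cost=21
13. q=(9,19) nearest=7 d=8 new=(14,16) → add node 12 parent=7 cost=18
14. q=(4,19) nearest=4 d=10 new=(11,13) → add node 13 parent=4 cost=15
15. q=(23,1) nearest=5 d=6 new=(20,4) → blocked by [17,24]×[2,5], reject
16. q=(19,11) nearest=9 d=1 new=(19,11) → add node 14 parent=9 cost=19
17. q=(8,16) nearest=13 d=3 new=(8,16) → blocked by [7,12]×[14,16], reject
18. q=(32,8) nearest=11 d=9 new=(26,8) → add node 15 parent=11 cost=24
19. q=(31,15) nearest=15 d=7 new=(29,11) → blocked by [26,30]×[10,12], reject
20. q=(14,14) nearest=12 d=2 new=(14,14) → add node 16 parent=12 cost=20
21. q=(3,8) nearest=10 d=2 new=(3,8) → add node 17 parent=10 cost=8
22. q=(26,3) nearest=11 d=5 new=(26,5) → add node 18 parent=11 cost=24
23. q=(24,3) nearest=18 d=2 new=(24,3) → blocked by [17,24]×[2,5], reject
24. q=(30,8) nearest=15 d=4 new=(29,8) → add node 19 parent=15 cost=27
25. q=(22,6) nearest=6 d=2 new=(22,6) → add node 20 parent=6 cost=20
26. q=(13,2) nearest=2 d=5 new=(11,3) → add node 21 parent=2 cost=9
27. q=(13,10) nearest=4 d=1 new=(13,10) → add node 22 parent=4 cost=13; rewire 16→22 (17<20)
28. q=(18,17) nearest=7 d=4 new=(18,16) → add node 23 parent=7 cost=18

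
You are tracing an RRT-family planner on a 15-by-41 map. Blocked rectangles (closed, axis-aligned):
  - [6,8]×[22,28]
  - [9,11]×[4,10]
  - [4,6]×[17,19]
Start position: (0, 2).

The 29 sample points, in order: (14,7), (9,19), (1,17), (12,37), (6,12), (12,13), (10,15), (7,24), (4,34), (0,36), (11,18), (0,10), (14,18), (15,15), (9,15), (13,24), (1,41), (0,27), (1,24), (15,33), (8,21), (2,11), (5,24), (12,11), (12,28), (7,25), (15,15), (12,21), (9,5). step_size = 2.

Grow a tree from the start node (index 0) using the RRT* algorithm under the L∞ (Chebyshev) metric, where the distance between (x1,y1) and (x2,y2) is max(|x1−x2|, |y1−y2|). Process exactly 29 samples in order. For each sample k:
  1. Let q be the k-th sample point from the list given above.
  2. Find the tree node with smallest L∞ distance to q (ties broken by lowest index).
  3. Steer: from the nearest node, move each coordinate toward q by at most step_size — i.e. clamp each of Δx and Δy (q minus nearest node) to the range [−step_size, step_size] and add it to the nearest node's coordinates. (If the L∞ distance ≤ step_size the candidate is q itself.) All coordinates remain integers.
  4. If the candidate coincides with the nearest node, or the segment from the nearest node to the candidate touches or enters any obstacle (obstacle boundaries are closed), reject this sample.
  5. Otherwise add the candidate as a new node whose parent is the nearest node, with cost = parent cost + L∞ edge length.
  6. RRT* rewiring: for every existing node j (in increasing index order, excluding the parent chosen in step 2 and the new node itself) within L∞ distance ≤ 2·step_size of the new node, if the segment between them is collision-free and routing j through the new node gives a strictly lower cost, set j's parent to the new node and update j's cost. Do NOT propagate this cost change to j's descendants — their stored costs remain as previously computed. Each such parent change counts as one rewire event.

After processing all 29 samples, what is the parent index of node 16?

Parent of node 16: 15

1. q=(14,7) nearest=0 d=14 new=(2,4) → add node 1 parent=0 cost=2
2. q=(9,19) nearest=1 d=15 new=(4,6) → add node 2 parent=1 cost=4
3. q=(1,17) nearest=2 d=11 new=(2,8) → add node 3 parent=2 cost=6
4. q=(12,37) nearest=3 d=29 new=(4,10) → add node 4 parent=3 cost=8
5. q=(6,12) nearest=4 d=2 new=(6,12) → add node 5 parent=4 cost=10
6. q=(12,13) nearest=5 d=6 new=(8,13) → add node 6 parent=5 cost=12
7. q=(10,15) nearest=6 d=2 new=(10,15) → add node 7 parent=6 cost=14
8. q=(7,24) nearest=7 d=9 new=(8,17) → add node 8 parent=7 cost=16
9. q=(4,34) nearest=8 d=17 new=(6,19) → blocked by [4,6]×[17,19], reject
10. q=(0,36) nearest=8 d=19 new=(6,19) → blocked by [4,6]×[17,19], reject
11. q=(11,18) nearest=7 d=3 new=(11,17) → add node 9 parent=7 cost=16
12. q=(0,10) nearest=3 d=2 new=(0,10) → add node 10 parent=3 cost=8
13. q=(14,18) nearest=9 d=3 new=(13,18) → add node 11 parent=9 cost=18
14. q=(15,15) nearest=11 d=3 new=(15,16) → add node 12 parent=11 cost=20
15. q=(9,15) nearest=7 d=1 new=(9,15) → add node 13 parent=7 cost=15
16. q=(13,24) nearest=11 d=6 new=(13,20) → add node 14 parent=11 cost=20
17. q=(1,41) nearest=14 d=21 new=(11,22) → add node 15 parent=14 cost=22
18. q=(0,27) nearest=8 d=10 new=(6,19) → blocked by [4,6]×[17,19], reject
19. q=(1,24) nearest=8 d=7 new=(6,19) → blocked by [4,6]×[17,19], reject
20. q=(15,33) nearest=15 d=11 new=(13,24) → add node 16 parent=15 cost=24
21. q=(8,21) nearest=15 d=3 new=(9,21) → add node 17 parent=15 cost=24
22. q=(2,11) nearest=4 d=2 new=(2,11) → add node 18 parent=4 cost=10
23. q=(5,24) nearest=17 d=4 new=(7,23) → blocked by [6,8]×[22,28], reject
24. q=(12,11) nearest=6 d=4 new=(10,11) → add node 19 parent=6 cost=14
25. q=(12,28) nearest=16 d=4 new=(12,26) → add node 20 parent=16 cost=26
26. q=(7,25) nearest=15 d=4 new=(9,24) → add node 21 parent=15 cost=24
27. q=(15,15) nearest=12 d=1 new=(15,15) → add node 22 parent=12 cost=21
28. q=(12,21) nearest=14 d=1 new=(12,21) → add node 23 parent=14 cost=21
29. q=(9,5) nearest=2 d=5 new=(6,5) → add node 24 parent=2 cost=6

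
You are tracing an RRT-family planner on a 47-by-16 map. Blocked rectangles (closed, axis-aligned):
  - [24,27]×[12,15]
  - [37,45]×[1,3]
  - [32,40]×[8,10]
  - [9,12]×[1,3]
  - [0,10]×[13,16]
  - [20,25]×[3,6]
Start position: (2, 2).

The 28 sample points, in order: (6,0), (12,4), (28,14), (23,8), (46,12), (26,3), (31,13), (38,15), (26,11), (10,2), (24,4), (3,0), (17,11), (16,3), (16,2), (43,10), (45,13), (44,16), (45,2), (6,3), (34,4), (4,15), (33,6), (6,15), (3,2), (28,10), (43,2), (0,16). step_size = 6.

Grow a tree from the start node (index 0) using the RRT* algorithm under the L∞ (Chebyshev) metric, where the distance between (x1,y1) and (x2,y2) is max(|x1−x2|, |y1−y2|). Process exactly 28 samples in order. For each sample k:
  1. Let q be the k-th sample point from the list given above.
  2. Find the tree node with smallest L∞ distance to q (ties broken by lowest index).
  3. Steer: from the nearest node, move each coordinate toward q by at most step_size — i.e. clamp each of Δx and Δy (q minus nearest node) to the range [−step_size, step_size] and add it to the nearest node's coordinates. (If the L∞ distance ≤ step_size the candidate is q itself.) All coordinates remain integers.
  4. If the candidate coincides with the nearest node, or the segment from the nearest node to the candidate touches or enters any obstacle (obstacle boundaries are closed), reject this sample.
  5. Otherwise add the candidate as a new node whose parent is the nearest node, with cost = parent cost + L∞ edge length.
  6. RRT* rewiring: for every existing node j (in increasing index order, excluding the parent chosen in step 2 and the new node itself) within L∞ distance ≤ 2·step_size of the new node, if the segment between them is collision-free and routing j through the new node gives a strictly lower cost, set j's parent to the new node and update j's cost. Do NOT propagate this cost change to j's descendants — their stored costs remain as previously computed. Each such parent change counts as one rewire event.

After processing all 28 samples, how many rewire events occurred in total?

1. q=(6,0) nearest=0 d=4 new=(6,0) → add node 1 parent=0 cost=4
2. q=(12,4) nearest=1 d=6 new=(12,4) → blocked by [9,12]×[1,3], reject
3. q=(28,14) nearest=1 d=22 new=(12,6) → blocked by [9,12]×[1,3], reject
4. q=(23,8) nearest=1 d=17 new=(12,6) → blocked by [9,12]×[1,3], reject
5. q=(46,12) nearest=1 d=40 new=(12,6) → blocked by [9,12]×[1,3], reject
6. q=(26,3) nearest=1 d=20 new=(12,3) → blocked by [9,12]×[1,3], reject
7. q=(31,13) nearest=1 d=25 new=(12,6) → blocked by [9,12]×[1,3], reject
8. q=(38,15) nearest=1 d=32 new=(12,6) → blocked by [9,12]×[1,3], reject
9. q=(26,11) nearest=1 d=20 new=(12,6) → blocked by [9,12]×[1,3], reject
10. q=(10,2) nearest=1 d=4 new=(10,2) → blocked by [9,12]×[1,3], reject
11. q=(24,4) nearest=1 d=18 new=(12,4) → blocked by [9,12]×[1,3], reject
12. q=(3,0) nearest=0 d=2 new=(3,0) → add node 2 parent=0 cost=2
13. q=(17,11) nearest=1 d=11 new=(12,6) → blocked by [9,12]×[1,3], reject
14. q=(16,3) nearest=1 d=10 new=(12,3) → blocked by [9,12]×[1,3], reject
15. q=(16,2) nearest=1 d=10 new=(12,2) → blocked by [9,12]×[1,3], reject
16. q=(43,10) nearest=1 d=37 new=(12,6) → blocked by [9,12]×[1,3], reject
17. q=(45,13) nearest=1 d=39 new=(12,6) → blocked by [9,12]×[1,3], reject
18. q=(44,16) nearest=1 d=38 new=(12,6) → blocked by [9,12]×[1,3], reject
19. q=(45,2) nearest=1 d=39 new=(12,2) → blocked by [9,12]×[1,3], reject
20. q=(6,3) nearest=1 d=3 new=(6,3) → add node 3 parent=1 cost=7
21. q=(34,4) nearest=1 d=28 new=(12,4) → blocked by [9,12]×[1,3], reject
22. q=(4,15) nearest=3 d=12 new=(4,9) → add node 4 parent=3 cost=13
23. q=(33,6) nearest=1 d=27 new=(12,6) → blocked by [9,12]×[1,3], reject
24. q=(6,15) nearest=4 d=6 new=(6,15) → blocked by [0,10]×[13,16], reject
25. q=(3,2) nearest=0 d=1 new=(3,2) → add node 5 parent=0 cost=1; rewire 3→5 (4<7); rewire 4→5 (8<13)
26. q=(28,10) nearest=1 d=22 new=(12,6) → blocked by [9,12]×[1,3], reject
27. q=(43,2) nearest=1 d=37 new=(12,2) → blocked by [9,12]×[1,3], reject
28. q=(0,16) nearest=4 d=7 new=(0,15) → blocked by [0,10]×[13,16], reject

Rewire events: 2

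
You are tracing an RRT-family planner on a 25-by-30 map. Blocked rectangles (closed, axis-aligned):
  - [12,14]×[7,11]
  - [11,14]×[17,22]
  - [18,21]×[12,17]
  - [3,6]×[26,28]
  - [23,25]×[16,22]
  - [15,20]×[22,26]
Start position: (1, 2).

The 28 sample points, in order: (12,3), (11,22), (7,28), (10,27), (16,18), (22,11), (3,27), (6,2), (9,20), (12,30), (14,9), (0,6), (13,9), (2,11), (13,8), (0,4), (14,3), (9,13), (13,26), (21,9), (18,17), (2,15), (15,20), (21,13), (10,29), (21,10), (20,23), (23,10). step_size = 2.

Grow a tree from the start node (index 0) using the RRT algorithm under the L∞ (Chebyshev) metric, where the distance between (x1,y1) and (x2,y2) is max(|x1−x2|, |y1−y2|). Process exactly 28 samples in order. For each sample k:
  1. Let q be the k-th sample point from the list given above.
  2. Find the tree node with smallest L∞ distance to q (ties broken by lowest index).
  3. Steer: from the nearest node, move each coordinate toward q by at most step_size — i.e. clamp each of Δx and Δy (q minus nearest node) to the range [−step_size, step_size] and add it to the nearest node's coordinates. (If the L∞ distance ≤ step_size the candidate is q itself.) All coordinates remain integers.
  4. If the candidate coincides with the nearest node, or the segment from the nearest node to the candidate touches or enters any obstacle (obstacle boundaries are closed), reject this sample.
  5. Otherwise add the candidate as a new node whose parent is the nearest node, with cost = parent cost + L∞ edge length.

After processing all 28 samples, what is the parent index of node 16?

Parent of node 16: 8

1. q=(12,3) nearest=0 d=11 new=(3,3) → add node 1 parent=0 cost=2
2. q=(11,22) nearest=1 d=19 new=(5,5) → add node 2 parent=1 cost=4
3. q=(7,28) nearest=2 d=23 new=(7,7) → add node 3 parent=2 cost=6
4. q=(10,27) nearest=3 d=20 new=(9,9) → add node 4 parent=3 cost=8
5. q=(16,18) nearest=4 d=9 new=(11,11) → add node 5 parent=4 cost=10
6. q=(22,11) nearest=5 d=11 new=(13,11) → blocked by [12,14]×[7,11], reject
7. q=(3,27) nearest=5 d=16 new=(9,13) → add node 6 parent=5 cost=12
8. q=(6,2) nearest=1 d=3 new=(5,2) → add node 7 parent=1 cost=4
9. q=(9,20) nearest=6 d=7 new=(9,15) → add node 8 parent=6 cost=14
10. q=(12,30) nearest=8 d=15 new=(11,17) → blocked by [11,14]×[17,22], reject
11. q=(14,9) nearest=5 d=3 new=(13,9) → blocked by [12,14]×[7,11], reject
12. q=(0,6) nearest=1 d=3 new=(1,5) → add node 9 parent=1 cost=4
13. q=(13,9) nearest=5 d=2 new=(13,9) → blocked by [12,14]×[7,11], reject
14. q=(2,11) nearest=3 d=5 new=(5,9) → add node 10 parent=3 cost=8
15. q=(13,8) nearest=5 d=3 new=(13,9) → blocked by [12,14]×[7,11], reject
16. q=(0,4) nearest=9 d=1 new=(0,4) → add node 11 parent=9 cost=5
17. q=(14,3) nearest=4 d=6 new=(11,7) → add node 12 parent=4 cost=10
18. q=(9,13) nearest=6 d=0 → coincident, reject
19. q=(13,26) nearest=8 d=11 new=(11,17) → blocked by [11,14]×[17,22], reject
20. q=(21,9) nearest=5 d=10 new=(13,9) → blocked by [12,14]×[7,11], reject
21. q=(18,17) nearest=5 d=7 new=(13,13) → add node 13 parent=5 cost=12
22. q=(2,15) nearest=10 d=6 new=(3,11) → add node 14 parent=10 cost=10
23. q=(15,20) nearest=8 d=6 new=(11,17) → blocked by [11,14]×[17,22], reject
24. q=(21,13) nearest=13 d=8 new=(15,13) → add node 15 parent=13 cost=14
25. q=(10,29) nearest=8 d=14 new=(10,17) → add node 16 parent=8 cost=16
26. q=(21,10) nearest=15 d=6 new=(17,11) → add node 17 parent=15 cost=16
27. q=(20,23) nearest=13 d=10 new=(15,15) → add node 18 parent=13 cost=14
28. q=(23,10) nearest=17 d=6 new=(19,10) → add node 19 parent=17 cost=18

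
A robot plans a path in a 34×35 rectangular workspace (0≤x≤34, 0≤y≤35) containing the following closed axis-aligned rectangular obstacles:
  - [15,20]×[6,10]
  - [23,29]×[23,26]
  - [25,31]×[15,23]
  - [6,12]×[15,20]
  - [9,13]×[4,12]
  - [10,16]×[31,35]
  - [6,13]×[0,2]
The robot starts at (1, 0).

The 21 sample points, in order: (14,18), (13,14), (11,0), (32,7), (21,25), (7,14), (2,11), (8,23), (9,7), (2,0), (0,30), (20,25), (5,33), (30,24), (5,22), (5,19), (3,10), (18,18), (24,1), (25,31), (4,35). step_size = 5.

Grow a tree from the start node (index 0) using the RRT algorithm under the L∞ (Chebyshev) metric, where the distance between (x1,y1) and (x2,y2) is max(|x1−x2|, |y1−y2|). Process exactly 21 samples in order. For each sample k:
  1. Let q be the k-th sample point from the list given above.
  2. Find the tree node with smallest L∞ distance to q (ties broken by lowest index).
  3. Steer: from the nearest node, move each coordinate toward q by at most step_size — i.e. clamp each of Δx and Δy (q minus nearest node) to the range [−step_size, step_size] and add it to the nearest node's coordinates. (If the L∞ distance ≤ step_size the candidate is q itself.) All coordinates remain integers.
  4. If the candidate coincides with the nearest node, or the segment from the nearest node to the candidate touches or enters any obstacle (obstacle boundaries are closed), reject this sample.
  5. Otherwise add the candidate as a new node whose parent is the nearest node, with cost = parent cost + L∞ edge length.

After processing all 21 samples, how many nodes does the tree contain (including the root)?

Node count: 12

1. q=(14,18) nearest=0 d=18 new=(6,5) → add node 1 parent=0 cost=5
2. q=(13,14) nearest=1 d=9 new=(11,10) → blocked by [9,13]×[4,12], reject
3. q=(11,0) nearest=1 d=5 new=(11,0) → blocked by [6,13]×[0,2], reject
4. q=(32,7) nearest=1 d=26 new=(11,7) → blocked by [9,13]×[4,12], reject
5. q=(21,25) nearest=1 d=20 new=(11,10) → blocked by [9,13]×[4,12], reject
6. q=(7,14) nearest=1 d=9 new=(7,10) → add node 2 parent=1 cost=10
7. q=(2,11) nearest=2 d=5 new=(2,11) → add node 3 parent=2 cost=15
8. q=(8,23) nearest=3 d=12 new=(7,16) → blocked by [6,12]×[15,20], reject
9. q=(9,7) nearest=1 d=3 new=(9,7) → blocked by [9,13]×[4,12], reject
10. q=(2,0) nearest=0 d=1 new=(2,0) → add node 4 parent=0 cost=1
11. q=(0,30) nearest=3 d=19 new=(0,16) → add node 5 parent=3 cost=20
12. q=(20,25) nearest=2 d=15 new=(12,15) → blocked by [6,12]×[15,20], reject
13. q=(5,33) nearest=5 d=17 new=(5,21) → add node 6 parent=5 cost=25
14. q=(30,24) nearest=2 d=23 new=(12,15) → blocked by [6,12]×[15,20], reject
15. q=(5,22) nearest=6 d=1 new=(5,22) → add node 7 parent=6 cost=26
16. q=(5,19) nearest=6 d=2 new=(5,19) → add node 8 parent=6 cost=27
17. q=(3,10) nearest=3 d=1 new=(3,10) → add node 9 parent=3 cost=16
18. q=(18,18) nearest=2 d=11 new=(12,15) → blocked by [6,12]×[15,20], reject
19. q=(24,1) nearest=2 d=17 new=(12,5) → blocked by [9,13]×[4,12], reject
20. q=(25,31) nearest=6 d=20 new=(10,26) → add node 10 parent=6 cost=30
21. q=(4,35) nearest=10 d=9 new=(5,31) → add node 11 parent=10 cost=35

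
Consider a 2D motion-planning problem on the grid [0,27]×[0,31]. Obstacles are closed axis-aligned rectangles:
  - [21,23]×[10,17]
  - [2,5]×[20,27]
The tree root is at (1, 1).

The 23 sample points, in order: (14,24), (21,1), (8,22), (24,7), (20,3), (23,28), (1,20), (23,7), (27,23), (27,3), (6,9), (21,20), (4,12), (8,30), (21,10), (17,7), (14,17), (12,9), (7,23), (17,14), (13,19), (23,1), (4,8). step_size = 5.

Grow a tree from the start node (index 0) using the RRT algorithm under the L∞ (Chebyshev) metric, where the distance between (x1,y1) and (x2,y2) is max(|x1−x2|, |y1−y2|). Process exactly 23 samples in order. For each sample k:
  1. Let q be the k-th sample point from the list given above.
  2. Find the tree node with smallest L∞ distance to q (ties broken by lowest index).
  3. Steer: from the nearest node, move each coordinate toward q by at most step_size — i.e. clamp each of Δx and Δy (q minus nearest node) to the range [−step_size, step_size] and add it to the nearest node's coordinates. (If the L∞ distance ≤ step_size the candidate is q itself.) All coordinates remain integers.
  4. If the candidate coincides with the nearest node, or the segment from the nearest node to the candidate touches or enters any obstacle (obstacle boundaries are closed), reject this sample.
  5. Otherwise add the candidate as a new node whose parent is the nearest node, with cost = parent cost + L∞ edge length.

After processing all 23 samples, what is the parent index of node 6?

1. q=(14,24) nearest=0 d=23 new=(6,6) → add node 1 parent=0 cost=5
2. q=(21,1) nearest=1 d=15 new=(11,1) → add node 2 parent=1 cost=10
3. q=(8,22) nearest=1 d=16 new=(8,11) → add node 3 parent=1 cost=10
4. q=(24,7) nearest=2 d=13 new=(16,6) → add node 4 parent=2 cost=15
5. q=(20,3) nearest=4 d=4 new=(20,3) → add node 5 parent=4 cost=19
6. q=(23,28) nearest=3 d=17 new=(13,16) → add node 6 parent=3 cost=15
7. q=(1,20) nearest=3 d=9 new=(3,16) → add node 7 parent=3 cost=15
8. q=(23,7) nearest=5 d=4 new=(23,7) → add node 8 parent=5 cost=23
9. q=(27,23) nearest=6 d=14 new=(18,21) → add node 9 parent=6 cost=20
10. q=(27,3) nearest=8 d=4 new=(27,3) → add node 10 parent=8 cost=27
11. q=(6,9) nearest=3 d=2 new=(6,9) → add node 11 parent=3 cost=12
12. q=(21,20) nearest=9 d=3 new=(21,20) → add node 12 parent=9 cost=23
13. q=(4,12) nearest=11 d=3 new=(4,12) → add node 13 parent=11 cost=15
14. q=(8,30) nearest=9 d=10 new=(13,26) → add node 14 parent=9 cost=25
15. q=(21,10) nearest=8 d=3 new=(21,10) → blocked by [21,23]×[10,17], reject
16. q=(17,7) nearest=4 d=1 new=(17,7) → add node 15 parent=4 cost=16
17. q=(14,17) nearest=6 d=1 new=(14,17) → add node 16 parent=6 cost=16
18. q=(12,9) nearest=3 d=4 new=(12,9) → add node 17 parent=3 cost=14
19. q=(7,23) nearest=14 d=6 new=(8,23) → add node 18 parent=14 cost=30
20. q=(17,14) nearest=16 d=3 new=(17,14) → add node 19 parent=16 cost=19
21. q=(13,19) nearest=16 d=2 new=(13,19) → add node 20 parent=16 cost=18
22. q=(23,1) nearest=5 d=3 new=(23,1) → add node 21 parent=5 cost=22
23. q=(4,8) nearest=1 d=2 new=(4,8) → add node 22 parent=1 cost=7

Parent of node 6: 3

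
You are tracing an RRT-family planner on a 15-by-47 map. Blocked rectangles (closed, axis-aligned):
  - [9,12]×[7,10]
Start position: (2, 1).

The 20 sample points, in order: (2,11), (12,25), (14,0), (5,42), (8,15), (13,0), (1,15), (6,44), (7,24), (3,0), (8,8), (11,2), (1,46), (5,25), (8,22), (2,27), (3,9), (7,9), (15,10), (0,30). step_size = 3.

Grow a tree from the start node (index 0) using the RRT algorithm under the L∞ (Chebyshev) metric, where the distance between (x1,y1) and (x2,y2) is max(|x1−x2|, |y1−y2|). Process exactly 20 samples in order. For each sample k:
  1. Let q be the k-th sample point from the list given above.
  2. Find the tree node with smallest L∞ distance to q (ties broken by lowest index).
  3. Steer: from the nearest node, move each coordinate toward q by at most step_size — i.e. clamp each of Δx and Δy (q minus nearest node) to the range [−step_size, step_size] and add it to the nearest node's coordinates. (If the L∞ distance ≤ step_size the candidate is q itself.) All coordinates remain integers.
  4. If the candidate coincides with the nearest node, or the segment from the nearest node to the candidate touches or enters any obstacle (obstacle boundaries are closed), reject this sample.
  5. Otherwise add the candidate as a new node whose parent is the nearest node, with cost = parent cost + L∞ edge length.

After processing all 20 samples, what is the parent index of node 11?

Parent of node 11: 2

1. q=(2,11) nearest=0 d=10 new=(2,4) → add node 1 parent=0 cost=3
2. q=(12,25) nearest=1 d=21 new=(5,7) → add node 2 parent=1 cost=6
3. q=(14,0) nearest=2 d=9 new=(8,4) → add node 3 parent=2 cost=9
4. q=(5,42) nearest=2 d=35 new=(5,10) → add node 4 parent=2 cost=9
5. q=(8,15) nearest=4 d=5 new=(8,13) → add node 5 parent=4 cost=12
6. q=(13,0) nearest=3 d=5 new=(11,1) → add node 6 parent=3 cost=12
7. q=(1,15) nearest=4 d=5 new=(2,13) → add node 7 parent=4 cost=12
8. q=(6,44) nearest=5 d=31 new=(6,16) → add node 8 parent=5 cost=15
9. q=(7,24) nearest=8 d=8 new=(7,19) → add node 9 parent=8 cost=18
10. q=(3,0) nearest=0 d=1 new=(3,0) → add node 10 parent=0 cost=1
11. q=(8,8) nearest=2 d=3 new=(8,8) → add node 11 parent=2 cost=9
12. q=(11,2) nearest=6 d=1 new=(11,2) → add node 12 parent=6 cost=13
13. q=(1,46) nearest=9 d=27 new=(4,22) → add node 13 parent=9 cost=21
14. q=(5,25) nearest=13 d=3 new=(5,25) → add node 14 parent=13 cost=24
15. q=(8,22) nearest=9 d=3 new=(8,22) → add node 15 parent=9 cost=21
16. q=(2,27) nearest=14 d=3 new=(2,27) → add node 16 parent=14 cost=27
17. q=(3,9) nearest=2 d=2 new=(3,9) → add node 17 parent=2 cost=8
18. q=(7,9) nearest=11 d=1 new=(7,9) → add node 18 parent=11 cost=10
19. q=(15,10) nearest=3 d=7 new=(11,7) → blocked by [9,12]×[7,10], reject
20. q=(0,30) nearest=16 d=3 new=(0,30) → add node 19 parent=16 cost=30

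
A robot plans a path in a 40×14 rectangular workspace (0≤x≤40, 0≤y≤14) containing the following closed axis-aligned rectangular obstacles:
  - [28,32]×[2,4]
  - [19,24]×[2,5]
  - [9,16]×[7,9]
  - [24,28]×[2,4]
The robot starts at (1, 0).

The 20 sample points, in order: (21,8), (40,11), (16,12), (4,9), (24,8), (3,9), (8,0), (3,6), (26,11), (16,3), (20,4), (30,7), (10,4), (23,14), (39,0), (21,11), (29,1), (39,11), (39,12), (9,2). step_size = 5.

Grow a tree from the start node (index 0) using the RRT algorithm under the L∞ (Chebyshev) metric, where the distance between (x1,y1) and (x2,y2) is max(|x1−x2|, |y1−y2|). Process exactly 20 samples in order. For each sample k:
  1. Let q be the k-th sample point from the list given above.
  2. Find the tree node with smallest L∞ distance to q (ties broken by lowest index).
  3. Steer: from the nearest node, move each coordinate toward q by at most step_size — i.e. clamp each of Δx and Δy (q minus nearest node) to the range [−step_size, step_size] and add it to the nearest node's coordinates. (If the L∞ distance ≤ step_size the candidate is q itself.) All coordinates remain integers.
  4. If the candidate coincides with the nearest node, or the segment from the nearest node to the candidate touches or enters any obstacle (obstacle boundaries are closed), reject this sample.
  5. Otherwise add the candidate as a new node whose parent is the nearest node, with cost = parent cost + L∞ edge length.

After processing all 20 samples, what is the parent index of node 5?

Parent of node 5: 1

1. q=(21,8) nearest=0 d=20 new=(6,5) → add node 1 parent=0 cost=5
2. q=(40,11) nearest=1 d=34 new=(11,10) → blocked by [9,16]×[7,9], reject
3. q=(16,12) nearest=1 d=10 new=(11,10) → blocked by [9,16]×[7,9], reject
4. q=(4,9) nearest=1 d=4 new=(4,9) → add node 2 parent=1 cost=9
5. q=(24,8) nearest=1 d=18 new=(11,8) → blocked by [9,16]×[7,9], reject
6. q=(3,9) nearest=2 d=1 new=(3,9) → add node 3 parent=2 cost=10
7. q=(8,0) nearest=1 d=5 new=(8,0) → add node 4 parent=1 cost=10
8. q=(3,6) nearest=1 d=3 new=(3,6) → add node 5 parent=1 cost=8
9. q=(26,11) nearest=4 d=18 new=(13,5) → add node 6 parent=4 cost=15
10. q=(16,3) nearest=6 d=3 new=(16,3) → add node 7 parent=6 cost=18
11. q=(20,4) nearest=7 d=4 new=(20,4) → blocked by [19,24]×[2,5], reject
12. q=(30,7) nearest=7 d=14 new=(21,7) → add node 8 parent=7 cost=23
13. q=(10,4) nearest=6 d=3 new=(10,4) → add node 9 parent=6 cost=18
14. q=(23,14) nearest=8 d=7 new=(23,12) → add node 10 parent=8 cost=28
15. q=(39,0) nearest=10 d=16 new=(28,7) → add node 11 parent=10 cost=33
16. q=(21,11) nearest=10 d=2 new=(21,11) → add node 12 parent=10 cost=30
17. q=(29,1) nearest=11 d=6 new=(29,2) → blocked by [28,32]×[2,4], reject
18. q=(39,11) nearest=11 d=11 new=(33,11) → add node 13 parent=11 cost=38
19. q=(39,12) nearest=13 d=6 new=(38,12) → add node 14 parent=13 cost=43
20. q=(9,2) nearest=4 d=2 new=(9,2) → add node 15 parent=4 cost=12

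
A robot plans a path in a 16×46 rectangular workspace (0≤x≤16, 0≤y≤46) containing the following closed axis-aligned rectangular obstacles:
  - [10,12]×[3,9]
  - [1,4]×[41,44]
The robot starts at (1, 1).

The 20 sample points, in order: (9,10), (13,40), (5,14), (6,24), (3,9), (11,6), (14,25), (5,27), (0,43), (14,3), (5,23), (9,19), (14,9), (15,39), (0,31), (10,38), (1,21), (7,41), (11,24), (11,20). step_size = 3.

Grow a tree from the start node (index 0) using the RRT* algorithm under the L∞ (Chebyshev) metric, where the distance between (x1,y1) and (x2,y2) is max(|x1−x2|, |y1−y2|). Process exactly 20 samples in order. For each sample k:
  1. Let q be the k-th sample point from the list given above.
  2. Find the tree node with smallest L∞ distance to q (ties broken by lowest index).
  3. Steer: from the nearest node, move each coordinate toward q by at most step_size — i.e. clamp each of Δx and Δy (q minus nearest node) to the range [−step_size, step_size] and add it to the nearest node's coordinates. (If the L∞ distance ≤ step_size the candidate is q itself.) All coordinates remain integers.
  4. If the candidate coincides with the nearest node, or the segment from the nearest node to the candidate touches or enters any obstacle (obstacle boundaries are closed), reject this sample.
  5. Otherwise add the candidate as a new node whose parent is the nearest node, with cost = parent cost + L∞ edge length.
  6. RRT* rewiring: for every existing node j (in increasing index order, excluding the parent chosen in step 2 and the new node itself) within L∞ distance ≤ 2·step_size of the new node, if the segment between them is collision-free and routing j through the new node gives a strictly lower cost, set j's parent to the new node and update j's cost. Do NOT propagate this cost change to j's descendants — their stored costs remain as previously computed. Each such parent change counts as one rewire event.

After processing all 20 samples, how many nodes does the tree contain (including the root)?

1. q=(9,10) nearest=0 d=9 new=(4,4) → add node 1 parent=0 cost=3
2. q=(13,40) nearest=1 d=36 new=(7,7) → add node 2 parent=1 cost=6
3. q=(5,14) nearest=2 d=7 new=(5,10) → add node 3 parent=2 cost=9
4. q=(6,24) nearest=3 d=14 new=(6,13) → add node 4 parent=3 cost=12
5. q=(3,9) nearest=3 d=2 new=(3,9) → add node 5 parent=3 cost=11
6. q=(11,6) nearest=2 d=4 new=(10,6) → blocked by [10,12]×[3,9], reject
7. q=(14,25) nearest=4 d=12 new=(9,16) → add node 6 parent=4 cost=15
8. q=(5,27) nearest=6 d=11 new=(6,19) → add node 7 parent=6 cost=18
9. q=(0,43) nearest=7 d=24 new=(3,22) → add node 8 parent=7 cost=21
10. q=(14,3) nearest=2 d=7 new=(10,4) → blocked by [10,12]×[3,9], reject
11. q=(5,23) nearest=8 d=2 new=(5,23) → add node 9 parent=8 cost=23
12. q=(9,19) nearest=6 d=3 new=(9,19) → add node 10 parent=6 cost=18; rewire 9→10 (22<23)
13. q=(14,9) nearest=2 d=7 new=(10,9) → blocked by [10,12]×[3,9], reject
14. q=(15,39) nearest=9 d=16 new=(8,26) → add node 11 parent=9 cost=25
15. q=(0,31) nearest=9 d=8 new=(2,26) → add node 12 parent=9 cost=25
16. q=(10,38) nearest=11 d=12 new=(10,29) → add node 13 parent=11 cost=28
17. q=(1,21) nearest=8 d=2 new=(1,21) → add node 14 parent=8 cost=23
18. q=(7,41) nearest=13 d=12 new=(7,32) → add node 15 parent=13 cost=31
19. q=(11,24) nearest=11 d=3 new=(11,24) → add node 16 parent=11 cost=28
20. q=(11,20) nearest=10 d=2 new=(11,20) → add node 17 parent=10 cost=20; rewire 16→17 (24<28)

Node count: 18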